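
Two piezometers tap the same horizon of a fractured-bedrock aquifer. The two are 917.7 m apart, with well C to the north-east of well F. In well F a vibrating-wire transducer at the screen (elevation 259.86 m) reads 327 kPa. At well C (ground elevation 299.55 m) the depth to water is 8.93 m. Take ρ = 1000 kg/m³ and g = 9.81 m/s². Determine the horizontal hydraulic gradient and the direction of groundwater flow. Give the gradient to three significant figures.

Pressure head at well F: ψ = P/(ρg) = 327×1000 / (1000 × 9.81) = 33.33 m.
Total head at well F: h = z + ψ = 259.86 + 33.33 = 293.19 m.
Total head at well C: h = 299.55 − 8.93 = 290.62 m.
Head difference: h(well F) − h(well C) = 293.19 − 290.62 = 2.57 m.
Hydraulic gradient: i = |Δh| / L = 2.57 / 917.7 = 0.00280.
Flow is from higher to lower head: from well F toward well C, i.e. toward the north-east.

i ≈ 0.00280; groundwater flows toward the north-east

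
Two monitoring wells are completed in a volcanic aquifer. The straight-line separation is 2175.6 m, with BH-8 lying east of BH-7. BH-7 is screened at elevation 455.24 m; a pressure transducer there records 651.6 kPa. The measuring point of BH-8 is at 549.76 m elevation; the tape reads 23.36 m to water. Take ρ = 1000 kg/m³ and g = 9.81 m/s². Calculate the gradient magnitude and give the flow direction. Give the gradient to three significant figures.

i ≈ 0.00218; groundwater flows toward the west

Pressure head at BH-7: ψ = P/(ρg) = 651.6×1000 / (1000 × 9.81) = 66.42 m.
Total head at BH-7: h = z + ψ = 455.24 + 66.42 = 521.66 m.
Total head at BH-8: h = 549.76 − 23.36 = 526.40 m.
Head difference: h(BH-7) − h(BH-8) = 521.66 − 526.40 = -4.74 m.
Hydraulic gradient: i = |Δh| / L = 4.74 / 2175.6 = 0.00218.
Flow is from higher to lower head: from BH-8 toward BH-7, i.e. toward the west.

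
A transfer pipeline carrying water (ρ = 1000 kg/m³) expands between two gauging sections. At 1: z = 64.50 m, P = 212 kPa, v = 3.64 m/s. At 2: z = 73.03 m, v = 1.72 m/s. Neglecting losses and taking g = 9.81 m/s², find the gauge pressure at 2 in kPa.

P₂ ≈ 133 kPa

Pressure head at 1: ψ₁ = P₁/(ρg) = 212×1000 / (1000 × 9.81) = 21.61 m.
Velocity heads: v₁²/2g = 3.64²/19.62 = 0.675 m; v₂²/2g = 1.72²/19.62 = 0.151 m.
Total head H = z₁ + ψ₁ + v₁²/2g = 64.50 + 21.61 + 0.675 = 86.78 m.
ψ₂ = H − z₂ − v₂²/2g = 86.78 − 73.03 − 0.151 = 13.60 m.
P₂ = ρgψ₂ = 1000 × 9.81 × 13.60 ≈ 133 kPa.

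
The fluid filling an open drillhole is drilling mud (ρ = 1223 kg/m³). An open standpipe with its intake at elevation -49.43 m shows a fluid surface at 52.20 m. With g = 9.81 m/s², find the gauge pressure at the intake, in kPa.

P ≈ 1220 kPa

Pressure head ψ = h − z = 52.20 − (-49.43) = 101.63 m.
P = ρgψ = 1223 × 9.81 × 101.63 = 1219319 Pa ≈ 1220 kPa.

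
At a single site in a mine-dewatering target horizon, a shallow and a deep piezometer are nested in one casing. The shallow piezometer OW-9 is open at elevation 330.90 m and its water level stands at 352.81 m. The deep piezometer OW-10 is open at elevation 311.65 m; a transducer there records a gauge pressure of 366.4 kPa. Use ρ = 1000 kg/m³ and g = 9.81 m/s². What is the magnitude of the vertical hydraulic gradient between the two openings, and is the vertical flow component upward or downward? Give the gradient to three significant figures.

|i_v| ≈ 0.198; vertical flow is downward

Total head at OW-9: h = 352.81 m (water level in the standpipe).
Pressure head at OW-10: ψ = P/(ρg) = 366.4×1000 / (1000 × 9.81) = 37.35 m.
Total head at OW-10: h = z + ψ = 311.65 + 37.35 = 349.00 m.
Δh = h(OW-9) − h(OW-10) = 352.81 − 349.00 = 3.81 m.
Vertical separation Δz = 330.90 − 311.65 = 19.25 m.
|i_v| = |Δh| / Δz = 3.81 / 19.25 = 0.198.
Head is higher in the shallow piezometer, so vertical flow is downward (recharge condition).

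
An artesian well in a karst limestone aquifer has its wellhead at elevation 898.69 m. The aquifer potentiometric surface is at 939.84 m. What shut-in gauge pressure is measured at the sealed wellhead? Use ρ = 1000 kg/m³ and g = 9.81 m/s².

P ≈ 404 kPa

Head above the cap: Δh = 939.84 − 898.69 = 41.15 m.
P = ρgΔh = 1000 × 9.81 × 41.15 = 403682 Pa ≈ 404 kPa.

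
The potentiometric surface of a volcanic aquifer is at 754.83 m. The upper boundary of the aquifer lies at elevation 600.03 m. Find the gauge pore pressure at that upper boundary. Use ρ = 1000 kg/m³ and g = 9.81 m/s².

P ≈ 1520 kPa

Pressure head at the aquifer top: ψ = h − z = 754.83 − 600.03 = 154.80 m.
P = ρgψ = 1000 × 9.81 × 154.80 = 1518588 Pa ≈ 1520 kPa.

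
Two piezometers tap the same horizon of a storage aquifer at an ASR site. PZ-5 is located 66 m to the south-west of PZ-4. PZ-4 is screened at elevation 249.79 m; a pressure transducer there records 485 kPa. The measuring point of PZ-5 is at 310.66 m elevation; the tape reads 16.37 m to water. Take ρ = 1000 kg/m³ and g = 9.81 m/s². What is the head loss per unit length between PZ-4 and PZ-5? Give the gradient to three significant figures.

Pressure head at PZ-4: ψ = P/(ρg) = 485×1000 / (1000 × 9.81) = 49.44 m.
Total head at PZ-4: h = z + ψ = 249.79 + 49.44 = 299.23 m.
Total head at PZ-5: h = 310.66 − 16.37 = 294.29 m.
Head difference: h(PZ-4) − h(PZ-5) = 299.23 − 294.29 = 4.94 m.
Hydraulic gradient: i = |Δh| / L = 4.94 / 66 = 0.0748.

i ≈ 0.0748 m/m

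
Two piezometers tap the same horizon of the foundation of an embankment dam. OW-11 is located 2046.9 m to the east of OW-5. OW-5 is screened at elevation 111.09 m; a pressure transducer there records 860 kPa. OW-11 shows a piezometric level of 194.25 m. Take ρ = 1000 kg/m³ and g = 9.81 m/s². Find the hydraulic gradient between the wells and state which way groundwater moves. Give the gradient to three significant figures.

Pressure head at OW-5: ψ = P/(ρg) = 860×1000 / (1000 × 9.81) = 87.67 m.
Total head at OW-5: h = z + ψ = 111.09 + 87.67 = 198.76 m.
Total head at OW-11: h = 194.25 m (water level in the piezometer is the total head).
Head difference: h(OW-5) − h(OW-11) = 198.76 − 194.25 = 4.51 m.
Hydraulic gradient: i = |Δh| / L = 4.51 / 2046.9 = 0.00220.
Flow is from higher to lower head: from OW-5 toward OW-11, i.e. toward the east.

i ≈ 0.00220; groundwater flows toward the east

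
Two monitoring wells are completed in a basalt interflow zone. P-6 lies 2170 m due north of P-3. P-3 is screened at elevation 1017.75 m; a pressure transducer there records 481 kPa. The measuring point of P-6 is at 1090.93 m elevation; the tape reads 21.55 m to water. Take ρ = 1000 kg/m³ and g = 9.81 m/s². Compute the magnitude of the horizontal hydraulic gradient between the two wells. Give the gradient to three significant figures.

i ≈ 0.00120

Pressure head at P-3: ψ = P/(ρg) = 481×1000 / (1000 × 9.81) = 49.03 m.
Total head at P-3: h = z + ψ = 1017.75 + 49.03 = 1066.78 m.
Total head at P-6: h = 1090.93 − 21.55 = 1069.38 m.
Head difference: h(P-3) − h(P-6) = 1066.78 − 1069.38 = -2.60 m.
Hydraulic gradient: i = |Δh| / L = 2.60 / 2170 = 0.00120.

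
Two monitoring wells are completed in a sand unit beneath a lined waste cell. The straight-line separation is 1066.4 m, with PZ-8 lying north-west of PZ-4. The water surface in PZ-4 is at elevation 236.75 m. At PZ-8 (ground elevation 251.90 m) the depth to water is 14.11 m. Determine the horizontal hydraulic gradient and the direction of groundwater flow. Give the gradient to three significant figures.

Total head at PZ-4: h = 236.75 m (water level in the piezometer is the total head).
Total head at PZ-8: h = 251.90 − 14.11 = 237.79 m.
Head difference: h(PZ-4) − h(PZ-8) = 236.75 − 237.79 = -1.04 m.
Hydraulic gradient: i = |Δh| / L = 1.04 / 1066.4 = 0.000975.
Flow is from higher to lower head: from PZ-8 toward PZ-4, i.e. toward the south-east.

i ≈ 0.000975; groundwater flows toward the south-east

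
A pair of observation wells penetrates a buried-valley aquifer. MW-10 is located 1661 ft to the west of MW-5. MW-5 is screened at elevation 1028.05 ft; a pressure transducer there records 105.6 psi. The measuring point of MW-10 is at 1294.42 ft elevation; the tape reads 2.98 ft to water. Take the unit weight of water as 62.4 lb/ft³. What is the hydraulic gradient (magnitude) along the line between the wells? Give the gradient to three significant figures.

i ≈ 0.0119

Pressure head at MW-5: ψ = 144·P/γ = 144 × 105.6 / 62.4 = 243.69 ft.
Total head at MW-5: h = z + ψ = 1028.05 + 243.69 = 1271.74 ft.
Total head at MW-10: h = 1294.42 − 2.98 = 1291.44 ft.
Head difference: h(MW-5) − h(MW-10) = 1271.74 − 1291.44 = -19.70 ft.
Hydraulic gradient: i = |Δh| / L = 19.70 / 1661 = 0.0119.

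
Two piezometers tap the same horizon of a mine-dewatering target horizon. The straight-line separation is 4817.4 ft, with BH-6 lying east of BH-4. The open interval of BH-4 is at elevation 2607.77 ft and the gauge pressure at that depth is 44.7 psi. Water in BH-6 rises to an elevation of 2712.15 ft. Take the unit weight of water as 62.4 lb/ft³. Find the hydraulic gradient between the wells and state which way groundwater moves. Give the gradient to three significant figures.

Pressure head at BH-4: ψ = 144·P/γ = 144 × 44.7 / 62.4 = 103.15 ft.
Total head at BH-4: h = z + ψ = 2607.77 + 103.15 = 2710.92 ft.
Total head at BH-6: h = 2712.15 ft (water level in the piezometer is the total head).
Head difference: h(BH-4) − h(BH-6) = 2710.92 − 2712.15 = -1.23 ft.
Hydraulic gradient: i = |Δh| / L = 1.23 / 4817.4 = 0.000255.
Flow is from higher to lower head: from BH-6 toward BH-4, i.e. toward the west.

i ≈ 0.000255; groundwater flows toward the west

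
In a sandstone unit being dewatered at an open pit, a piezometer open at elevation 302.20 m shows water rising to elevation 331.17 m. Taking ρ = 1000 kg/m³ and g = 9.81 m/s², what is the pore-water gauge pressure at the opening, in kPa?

P ≈ 284 kPa

Pressure head ψ = h − z = 331.17 − 302.20 = 28.97 m.
P = ρgψ = 1000 × 9.81 × 28.97 = 284196 Pa ≈ 284 kPa.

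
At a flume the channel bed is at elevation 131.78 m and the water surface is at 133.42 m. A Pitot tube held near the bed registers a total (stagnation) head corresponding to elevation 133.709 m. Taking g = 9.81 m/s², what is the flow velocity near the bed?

Near the bed, under hydrostatic conditions, the piezometric head (z + ψ) equals the free-surface elevation, 133.42 m.
Velocity head = total − piezometric = 133.709 − 133.42 = 0.289 m.
v = √(2g·h_v) = √(2 × 9.81 × 0.289) = 2.38 m/s.

v ≈ 2.38 m/s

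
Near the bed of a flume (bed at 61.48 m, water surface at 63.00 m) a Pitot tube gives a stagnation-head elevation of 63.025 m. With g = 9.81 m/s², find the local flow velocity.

Near the bed, under hydrostatic conditions, the piezometric head (z + ψ) equals the free-surface elevation, 63.00 m.
Velocity head = total − piezometric = 63.025 − 63.00 = 0.025 m.
v = √(2g·h_v) = √(2 × 9.81 × 0.025) = 0.700 m/s.

v ≈ 0.700 m/s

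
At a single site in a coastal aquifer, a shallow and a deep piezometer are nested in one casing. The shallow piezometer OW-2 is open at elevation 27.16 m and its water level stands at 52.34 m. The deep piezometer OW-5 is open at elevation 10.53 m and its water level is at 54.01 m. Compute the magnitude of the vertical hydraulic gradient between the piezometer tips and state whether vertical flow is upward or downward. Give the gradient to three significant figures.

Total head at OW-2: h = 52.34 m (water level in the standpipe).
Total head at OW-5: h = 54.01 m.
Δh = h(OW-2) − h(OW-5) = 52.34 − 54.01 = -1.67 m.
Vertical separation Δz = 27.16 − 10.53 = 16.63 m.
|i_v| = |Δh| / Δz = 1.67 / 16.63 = 0.100.
Head is higher in the deep piezometer, so vertical flow is upward (discharge condition).

|i_v| ≈ 0.100; vertical flow is upward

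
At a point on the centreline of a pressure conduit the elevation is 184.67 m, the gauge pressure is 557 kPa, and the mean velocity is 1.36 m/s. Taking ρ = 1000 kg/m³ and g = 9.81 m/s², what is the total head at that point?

h ≈ 241.54 m

Pressure head ψ = P/(ρg) = 557×1000 / (1000 × 9.81) = 56.78 m.
Velocity head = v²/(2g) = 1.36² / (2 × 9.81) = 0.094 m.
h = z + ψ + v²/(2g) = 184.67 + 56.78 + 0.094 = 241.54 m.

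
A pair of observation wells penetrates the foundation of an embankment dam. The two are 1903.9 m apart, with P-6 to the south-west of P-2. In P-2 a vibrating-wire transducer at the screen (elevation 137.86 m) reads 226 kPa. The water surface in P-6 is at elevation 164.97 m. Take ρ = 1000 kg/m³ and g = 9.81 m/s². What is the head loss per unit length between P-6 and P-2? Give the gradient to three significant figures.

Pressure head at P-2: ψ = P/(ρg) = 226×1000 / (1000 × 9.81) = 23.04 m.
Total head at P-2: h = z + ψ = 137.86 + 23.04 = 160.90 m.
Total head at P-6: h = 164.97 m (water level in the piezometer is the total head).
Head difference: h(P-2) − h(P-6) = 160.90 − 164.97 = -4.07 m.
Hydraulic gradient: i = |Δh| / L = 4.07 / 1903.9 = 0.00214.

i ≈ 0.00214 m/m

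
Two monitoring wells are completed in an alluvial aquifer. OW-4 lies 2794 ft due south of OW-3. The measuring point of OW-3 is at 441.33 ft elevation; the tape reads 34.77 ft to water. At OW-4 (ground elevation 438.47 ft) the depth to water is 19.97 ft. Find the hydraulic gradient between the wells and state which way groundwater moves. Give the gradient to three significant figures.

Total head at OW-3: h = 441.33 − 34.77 = 406.56 ft.
Total head at OW-4: h = 438.47 − 19.97 = 418.50 ft.
Head difference: h(OW-3) − h(OW-4) = 406.56 − 418.50 = -11.94 ft.
Hydraulic gradient: i = |Δh| / L = 11.94 / 2794 = 0.00427.
Flow is from higher to lower head: from OW-4 toward OW-3, i.e. toward the north.

i ≈ 0.00427; groundwater flows toward the north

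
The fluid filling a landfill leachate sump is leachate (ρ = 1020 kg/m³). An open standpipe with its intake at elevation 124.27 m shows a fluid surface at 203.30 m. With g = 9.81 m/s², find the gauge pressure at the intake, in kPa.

P ≈ 791 kPa

Pressure head ψ = h − z = 203.30 − 124.27 = 79.03 m.
P = ρgψ = 1020 × 9.81 × 79.03 = 790790 Pa ≈ 791 kPa.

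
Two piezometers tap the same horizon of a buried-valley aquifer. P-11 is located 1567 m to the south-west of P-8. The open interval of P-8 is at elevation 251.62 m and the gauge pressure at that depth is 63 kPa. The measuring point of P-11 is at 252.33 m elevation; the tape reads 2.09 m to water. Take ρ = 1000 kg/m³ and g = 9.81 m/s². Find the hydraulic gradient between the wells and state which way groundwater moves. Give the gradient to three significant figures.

i ≈ 0.00498; groundwater flows toward the south-west

Pressure head at P-8: ψ = P/(ρg) = 63×1000 / (1000 × 9.81) = 6.42 m.
Total head at P-8: h = z + ψ = 251.62 + 6.42 = 258.04 m.
Total head at P-11: h = 252.33 − 2.09 = 250.24 m.
Head difference: h(P-8) − h(P-11) = 258.04 − 250.24 = 7.80 m.
Hydraulic gradient: i = |Δh| / L = 7.80 / 1567 = 0.00498.
Flow is from higher to lower head: from P-8 toward P-11, i.e. toward the south-west.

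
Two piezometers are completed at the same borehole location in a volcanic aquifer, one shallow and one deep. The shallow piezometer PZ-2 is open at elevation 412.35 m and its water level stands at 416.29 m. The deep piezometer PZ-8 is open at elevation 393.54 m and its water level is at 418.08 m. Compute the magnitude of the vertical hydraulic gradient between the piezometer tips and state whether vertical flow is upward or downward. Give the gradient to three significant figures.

|i_v| ≈ 0.0952; vertical flow is upward

Total head at PZ-2: h = 416.29 m (water level in the standpipe).
Total head at PZ-8: h = 418.08 m.
Δh = h(PZ-2) − h(PZ-8) = 416.29 − 418.08 = -1.79 m.
Vertical separation Δz = 412.35 − 393.54 = 18.81 m.
|i_v| = |Δh| / Δz = 1.79 / 18.81 = 0.0952.
Head is higher in the deep piezometer, so vertical flow is upward (discharge condition).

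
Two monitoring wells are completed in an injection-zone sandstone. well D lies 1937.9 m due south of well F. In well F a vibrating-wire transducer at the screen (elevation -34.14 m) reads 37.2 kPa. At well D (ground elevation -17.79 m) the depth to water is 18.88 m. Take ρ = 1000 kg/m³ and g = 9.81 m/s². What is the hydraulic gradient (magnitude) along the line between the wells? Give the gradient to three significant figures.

Pressure head at well F: ψ = P/(ρg) = 37.2×1000 / (1000 × 9.81) = 3.79 m.
Total head at well F: h = z + ψ = -34.14 + 3.79 = -30.35 m.
Total head at well D: h = -17.79 − 18.88 = -36.67 m.
Head difference: h(well F) − h(well D) = -30.35 − (-36.67) = 6.32 m.
Hydraulic gradient: i = |Δh| / L = 6.32 / 1937.9 = 0.00326.

i ≈ 0.00326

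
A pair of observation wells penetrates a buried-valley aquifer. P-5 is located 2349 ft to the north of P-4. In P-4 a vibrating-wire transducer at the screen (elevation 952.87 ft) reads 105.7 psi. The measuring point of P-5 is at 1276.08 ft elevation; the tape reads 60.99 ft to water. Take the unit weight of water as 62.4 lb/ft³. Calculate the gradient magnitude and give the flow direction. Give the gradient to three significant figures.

i ≈ 0.00779; groundwater flows toward the south

Pressure head at P-4: ψ = 144·P/γ = 144 × 105.7 / 62.4 = 243.92 ft.
Total head at P-4: h = z + ψ = 952.87 + 243.92 = 1196.79 ft.
Total head at P-5: h = 1276.08 − 60.99 = 1215.09 ft.
Head difference: h(P-4) − h(P-5) = 1196.79 − 1215.09 = -18.30 ft.
Hydraulic gradient: i = |Δh| / L = 18.30 / 2349 = 0.00779.
Flow is from higher to lower head: from P-5 toward P-4, i.e. toward the south.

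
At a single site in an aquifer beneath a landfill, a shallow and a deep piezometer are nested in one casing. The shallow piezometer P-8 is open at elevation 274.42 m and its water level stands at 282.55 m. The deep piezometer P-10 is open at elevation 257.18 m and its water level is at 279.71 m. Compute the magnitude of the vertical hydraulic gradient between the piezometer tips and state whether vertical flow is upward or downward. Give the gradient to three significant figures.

Total head at P-8: h = 282.55 m (water level in the standpipe).
Total head at P-10: h = 279.71 m.
Δh = h(P-8) − h(P-10) = 282.55 − 279.71 = 2.84 m.
Vertical separation Δz = 274.42 − 257.18 = 17.24 m.
|i_v| = |Δh| / Δz = 2.84 / 17.24 = 0.165.
Head is higher in the shallow piezometer, so vertical flow is downward (recharge condition).

|i_v| ≈ 0.165; vertical flow is downward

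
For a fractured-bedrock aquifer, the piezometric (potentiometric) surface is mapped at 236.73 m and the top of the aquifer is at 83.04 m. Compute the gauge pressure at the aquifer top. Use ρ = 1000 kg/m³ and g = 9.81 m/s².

Pressure head at the aquifer top: ψ = h − z = 236.73 − 83.04 = 153.69 m.
P = ρgψ = 1000 × 9.81 × 153.69 = 1507699 Pa ≈ 1510 kPa.

P ≈ 1510 kPa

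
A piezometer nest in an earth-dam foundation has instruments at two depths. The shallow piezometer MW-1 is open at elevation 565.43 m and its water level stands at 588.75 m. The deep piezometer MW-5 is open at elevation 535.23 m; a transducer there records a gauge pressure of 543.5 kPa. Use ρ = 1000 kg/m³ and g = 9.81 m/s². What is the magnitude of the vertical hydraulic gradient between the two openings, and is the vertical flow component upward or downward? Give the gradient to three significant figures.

Total head at MW-1: h = 588.75 m (water level in the standpipe).
Pressure head at MW-5: ψ = P/(ρg) = 543.5×1000 / (1000 × 9.81) = 55.40 m.
Total head at MW-5: h = z + ψ = 535.23 + 55.40 = 590.63 m.
Δh = h(MW-1) − h(MW-5) = 588.75 − 590.63 = -1.88 m.
Vertical separation Δz = 565.43 − 535.23 = 30.20 m.
|i_v| = |Δh| / Δz = 1.88 / 30.20 = 0.0623.
Head is higher in the deep piezometer, so vertical flow is upward (discharge condition).

|i_v| ≈ 0.0623; vertical flow is upward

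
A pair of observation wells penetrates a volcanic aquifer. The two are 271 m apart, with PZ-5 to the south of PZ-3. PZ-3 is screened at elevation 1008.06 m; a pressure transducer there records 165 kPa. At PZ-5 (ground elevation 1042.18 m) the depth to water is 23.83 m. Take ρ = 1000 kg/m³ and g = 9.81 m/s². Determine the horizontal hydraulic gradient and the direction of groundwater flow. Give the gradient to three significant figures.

i ≈ 0.0241; groundwater flows toward the south

Pressure head at PZ-3: ψ = P/(ρg) = 165×1000 / (1000 × 9.81) = 16.82 m.
Total head at PZ-3: h = z + ψ = 1008.06 + 16.82 = 1024.88 m.
Total head at PZ-5: h = 1042.18 − 23.83 = 1018.35 m.
Head difference: h(PZ-3) − h(PZ-5) = 1024.88 − 1018.35 = 6.53 m.
Hydraulic gradient: i = |Δh| / L = 6.53 / 271 = 0.0241.
Flow is from higher to lower head: from PZ-3 toward PZ-5, i.e. toward the south.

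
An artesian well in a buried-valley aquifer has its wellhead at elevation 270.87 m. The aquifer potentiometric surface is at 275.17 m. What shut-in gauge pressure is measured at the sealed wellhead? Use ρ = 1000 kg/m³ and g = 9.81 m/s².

Head above the cap: Δh = 275.17 − 270.87 = 4.30 m.
P = ρgΔh = 1000 × 9.81 × 4.30 = 42183 Pa ≈ 42.2 kPa.

P ≈ 42.2 kPa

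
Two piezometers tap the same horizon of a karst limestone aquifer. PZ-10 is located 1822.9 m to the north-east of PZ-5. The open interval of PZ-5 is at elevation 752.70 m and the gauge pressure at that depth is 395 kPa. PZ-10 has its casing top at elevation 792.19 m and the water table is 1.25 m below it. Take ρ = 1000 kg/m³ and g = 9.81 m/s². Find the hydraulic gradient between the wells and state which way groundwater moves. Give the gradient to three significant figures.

Pressure head at PZ-5: ψ = P/(ρg) = 395×1000 / (1000 × 9.81) = 40.27 m.
Total head at PZ-5: h = z + ψ = 752.70 + 40.27 = 792.97 m.
Total head at PZ-10: h = 792.19 − 1.25 = 790.94 m.
Head difference: h(PZ-5) − h(PZ-10) = 792.97 − 790.94 = 2.03 m.
Hydraulic gradient: i = |Δh| / L = 2.03 / 1822.9 = 0.00111.
Flow is from higher to lower head: from PZ-5 toward PZ-10, i.e. toward the north-east.

i ≈ 0.00111; groundwater flows toward the north-east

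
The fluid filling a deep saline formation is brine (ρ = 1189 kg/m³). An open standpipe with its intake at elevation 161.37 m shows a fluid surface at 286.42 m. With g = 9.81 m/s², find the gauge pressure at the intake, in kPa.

Pressure head ψ = h − z = 286.42 − 161.37 = 125.05 m.
P = ρgψ = 1189 × 9.81 × 125.05 = 1458594 Pa ≈ 1460 kPa.

P ≈ 1460 kPa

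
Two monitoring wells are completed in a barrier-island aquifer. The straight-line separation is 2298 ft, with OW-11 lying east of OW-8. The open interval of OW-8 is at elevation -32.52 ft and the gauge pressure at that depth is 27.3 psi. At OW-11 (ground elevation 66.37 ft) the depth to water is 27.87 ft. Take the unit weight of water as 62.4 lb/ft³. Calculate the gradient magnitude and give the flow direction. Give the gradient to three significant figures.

i ≈ 0.00349; groundwater flows toward the west

Pressure head at OW-8: ψ = 144·P/γ = 144 × 27.3 / 62.4 = 63.00 ft.
Total head at OW-8: h = z + ψ = -32.52 + 63.00 = 30.48 ft.
Total head at OW-11: h = 66.37 − 27.87 = 38.50 ft.
Head difference: h(OW-8) − h(OW-11) = 30.48 − 38.50 = -8.02 ft.
Hydraulic gradient: i = |Δh| / L = 8.02 / 2298 = 0.00349.
Flow is from higher to lower head: from OW-11 toward OW-8, i.e. toward the west.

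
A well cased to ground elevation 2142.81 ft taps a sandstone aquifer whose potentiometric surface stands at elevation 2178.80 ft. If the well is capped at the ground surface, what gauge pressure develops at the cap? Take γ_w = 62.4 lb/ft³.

P ≈ 15.6 psi

Head above the cap: Δh = 2178.80 − 2142.81 = 35.99 ft.
P = γΔh/144 = 62.4 × 35.99 / 144 = 15.6 psi.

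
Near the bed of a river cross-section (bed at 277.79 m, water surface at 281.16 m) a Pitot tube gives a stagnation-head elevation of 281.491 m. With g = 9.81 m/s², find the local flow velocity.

v ≈ 2.55 m/s

Near the bed, under hydrostatic conditions, the piezometric head (z + ψ) equals the free-surface elevation, 281.16 m.
Velocity head = total − piezometric = 281.491 − 281.16 = 0.331 m.
v = √(2g·h_v) = √(2 × 9.81 × 0.331) = 2.55 m/s.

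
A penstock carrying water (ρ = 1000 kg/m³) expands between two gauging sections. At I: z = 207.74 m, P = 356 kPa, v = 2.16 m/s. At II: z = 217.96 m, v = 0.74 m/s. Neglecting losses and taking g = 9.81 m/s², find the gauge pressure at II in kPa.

Pressure head at I: ψ₁ = P₁/(ρg) = 356×1000 / (1000 × 9.81) = 36.29 m.
Velocity heads: v₁²/2g = 2.16²/19.62 = 0.238 m; v₂²/2g = 0.74²/19.62 = 0.028 m.
Total head H = z₁ + ψ₁ + v₁²/2g = 207.74 + 36.29 + 0.238 = 244.27 m.
ψ₂ = H − z₂ − v₂²/2g = 244.27 − 217.96 − 0.028 = 26.28 m.
P₂ = ρgψ₂ = 1000 × 9.81 × 26.28 ≈ 258 kPa.

P₂ ≈ 258 kPa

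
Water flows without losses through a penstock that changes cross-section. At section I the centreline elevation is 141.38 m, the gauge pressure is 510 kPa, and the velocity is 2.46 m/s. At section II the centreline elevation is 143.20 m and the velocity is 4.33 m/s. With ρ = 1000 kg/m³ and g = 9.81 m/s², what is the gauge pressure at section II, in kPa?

Pressure head at I: ψ₁ = P₁/(ρg) = 510×1000 / (1000 × 9.81) = 51.99 m.
Velocity heads: v₁²/2g = 2.46²/19.62 = 0.308 m; v₂²/2g = 4.33²/19.62 = 0.956 m.
Total head H = z₁ + ψ₁ + v₁²/2g = 141.38 + 51.99 + 0.308 = 193.68 m.
ψ₂ = H − z₂ − v₂²/2g = 193.68 − 143.20 − 0.956 = 49.52 m.
P₂ = ρgψ₂ = 1000 × 9.81 × 49.52 ≈ 486 kPa.

P₂ ≈ 486 kPa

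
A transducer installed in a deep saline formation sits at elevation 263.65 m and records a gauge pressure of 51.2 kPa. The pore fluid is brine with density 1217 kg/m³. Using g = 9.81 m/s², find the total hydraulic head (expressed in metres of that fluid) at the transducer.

h ≈ 267.94 m

ψ = P/(ρg) = 51.2×1000 / (1217 × 9.81) = 4.29 m.
h = z + ψ = 263.65 + 4.29 = 267.94 m.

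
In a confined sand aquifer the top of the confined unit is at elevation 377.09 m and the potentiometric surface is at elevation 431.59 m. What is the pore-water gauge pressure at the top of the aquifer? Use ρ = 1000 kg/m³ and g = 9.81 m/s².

Pressure head at the aquifer top: ψ = h − z = 431.59 − 377.09 = 54.50 m.
P = ρgψ = 1000 × 9.81 × 54.50 = 534645 Pa ≈ 535 kPa.

P ≈ 535 kPa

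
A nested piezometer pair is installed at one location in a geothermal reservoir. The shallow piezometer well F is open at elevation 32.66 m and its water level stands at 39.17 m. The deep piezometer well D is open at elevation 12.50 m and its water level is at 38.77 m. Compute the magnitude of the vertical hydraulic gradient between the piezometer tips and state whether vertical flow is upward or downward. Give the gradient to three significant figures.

|i_v| ≈ 0.0198; vertical flow is downward

Total head at well F: h = 39.17 m (water level in the standpipe).
Total head at well D: h = 38.77 m.
Δh = h(well F) − h(well D) = 39.17 − 38.77 = 0.40 m.
Vertical separation Δz = 32.66 − 12.50 = 20.16 m.
|i_v| = |Δh| / Δz = 0.40 / 20.16 = 0.0198.
Head is higher in the shallow piezometer, so vertical flow is downward (recharge condition).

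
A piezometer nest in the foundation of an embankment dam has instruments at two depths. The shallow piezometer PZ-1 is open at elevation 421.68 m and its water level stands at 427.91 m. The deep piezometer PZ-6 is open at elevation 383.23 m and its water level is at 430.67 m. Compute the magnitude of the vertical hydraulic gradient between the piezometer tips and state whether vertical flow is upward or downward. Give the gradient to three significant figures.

Total head at PZ-1: h = 427.91 m (water level in the standpipe).
Total head at PZ-6: h = 430.67 m.
Δh = h(PZ-1) − h(PZ-6) = 427.91 − 430.67 = -2.76 m.
Vertical separation Δz = 421.68 − 383.23 = 38.45 m.
|i_v| = |Δh| / Δz = 2.76 / 38.45 = 0.0718.
Head is higher in the deep piezometer, so vertical flow is upward (discharge condition).

|i_v| ≈ 0.0718; vertical flow is upward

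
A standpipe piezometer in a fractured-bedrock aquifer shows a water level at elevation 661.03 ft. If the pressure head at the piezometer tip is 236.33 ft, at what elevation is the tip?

z = h − ψ = 661.03 − 236.33 = 424.70 ft.

z ≈ 424.70 ft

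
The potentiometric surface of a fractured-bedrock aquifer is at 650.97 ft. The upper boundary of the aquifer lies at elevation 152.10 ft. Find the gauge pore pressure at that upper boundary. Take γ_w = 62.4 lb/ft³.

Pressure head at the aquifer top: ψ = h − z = 650.97 − 152.10 = 498.87 ft.
P = γψ/144 = 62.4 × 498.87 / 144 = 216 psi.

P ≈ 216 psi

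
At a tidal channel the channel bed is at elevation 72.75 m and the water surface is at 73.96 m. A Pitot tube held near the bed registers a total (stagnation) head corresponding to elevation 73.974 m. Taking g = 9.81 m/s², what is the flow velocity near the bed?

v ≈ 0.524 m/s

Near the bed, under hydrostatic conditions, the piezometric head (z + ψ) equals the free-surface elevation, 73.96 m.
Velocity head = total − piezometric = 73.974 − 73.96 = 0.014 m.
v = √(2g·h_v) = √(2 × 9.81 × 0.014) = 0.524 m/s.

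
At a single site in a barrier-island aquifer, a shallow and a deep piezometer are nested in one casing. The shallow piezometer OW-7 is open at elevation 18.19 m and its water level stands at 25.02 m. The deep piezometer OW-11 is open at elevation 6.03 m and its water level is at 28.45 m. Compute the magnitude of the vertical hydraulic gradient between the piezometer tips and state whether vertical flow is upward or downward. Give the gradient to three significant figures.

Total head at OW-7: h = 25.02 m (water level in the standpipe).
Total head at OW-11: h = 28.45 m.
Δh = h(OW-7) − h(OW-11) = 25.02 − 28.45 = -3.43 m.
Vertical separation Δz = 18.19 − 6.03 = 12.16 m.
|i_v| = |Δh| / Δz = 3.43 / 12.16 = 0.282.
Head is higher in the deep piezometer, so vertical flow is upward (discharge condition).

|i_v| ≈ 0.282; vertical flow is upward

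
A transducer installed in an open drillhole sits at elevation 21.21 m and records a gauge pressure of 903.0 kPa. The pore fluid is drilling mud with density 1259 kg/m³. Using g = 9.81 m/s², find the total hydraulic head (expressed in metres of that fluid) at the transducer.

ψ = P/(ρg) = 903.0×1000 / (1259 × 9.81) = 73.11 m.
h = z + ψ = 21.21 + 73.11 = 94.32 m.

h ≈ 94.32 m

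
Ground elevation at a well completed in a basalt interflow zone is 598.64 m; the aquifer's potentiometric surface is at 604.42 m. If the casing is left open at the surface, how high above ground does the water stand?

≈ 5.78 m above ground

Water rises to the potentiometric surface, so the rise above ground = 604.42 − 598.64 = 5.78 m.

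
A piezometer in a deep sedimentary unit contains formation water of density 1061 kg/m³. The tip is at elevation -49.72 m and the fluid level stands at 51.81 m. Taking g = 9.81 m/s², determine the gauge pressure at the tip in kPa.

Pressure head ψ = h − z = 51.81 − (-49.72) = 101.53 m.
P = ρgψ = 1061 × 9.81 × 101.53 = 1056766 Pa ≈ 1060 kPa.

P ≈ 1060 kPa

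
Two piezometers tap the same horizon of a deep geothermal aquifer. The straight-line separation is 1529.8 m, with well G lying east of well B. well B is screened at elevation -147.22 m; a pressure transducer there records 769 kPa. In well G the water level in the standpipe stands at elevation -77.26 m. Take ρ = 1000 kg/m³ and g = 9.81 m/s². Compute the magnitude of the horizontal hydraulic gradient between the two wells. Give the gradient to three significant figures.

i ≈ 0.00551

Pressure head at well B: ψ = P/(ρg) = 769×1000 / (1000 × 9.81) = 78.39 m.
Total head at well B: h = z + ψ = -147.22 + 78.39 = -68.83 m.
Total head at well G: h = -77.26 m (water level in the piezometer is the total head).
Head difference: h(well B) − h(well G) = -68.83 − (-77.26) = 8.43 m.
Hydraulic gradient: i = |Δh| / L = 8.43 / 1529.8 = 0.00551.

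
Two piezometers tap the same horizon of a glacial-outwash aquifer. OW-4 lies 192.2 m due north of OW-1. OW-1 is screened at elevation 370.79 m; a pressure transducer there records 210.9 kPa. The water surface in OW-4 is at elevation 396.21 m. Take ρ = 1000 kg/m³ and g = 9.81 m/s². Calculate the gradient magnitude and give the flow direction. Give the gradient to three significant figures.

Pressure head at OW-1: ψ = P/(ρg) = 210.9×1000 / (1000 × 9.81) = 21.50 m.
Total head at OW-1: h = z + ψ = 370.79 + 21.50 = 392.29 m.
Total head at OW-4: h = 396.21 m (water level in the piezometer is the total head).
Head difference: h(OW-1) − h(OW-4) = 392.29 − 396.21 = -3.92 m.
Hydraulic gradient: i = |Δh| / L = 3.92 / 192.2 = 0.0204.
Flow is from higher to lower head: from OW-4 toward OW-1, i.e. toward the south.

i ≈ 0.0204; groundwater flows toward the south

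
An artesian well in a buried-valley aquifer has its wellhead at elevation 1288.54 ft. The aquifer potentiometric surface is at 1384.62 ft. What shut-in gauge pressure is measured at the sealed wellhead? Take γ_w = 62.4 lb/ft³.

Head above the cap: Δh = 1384.62 − 1288.54 = 96.08 ft.
P = γΔh/144 = 62.4 × 96.08 / 144 = 41.6 psi.

P ≈ 41.6 psi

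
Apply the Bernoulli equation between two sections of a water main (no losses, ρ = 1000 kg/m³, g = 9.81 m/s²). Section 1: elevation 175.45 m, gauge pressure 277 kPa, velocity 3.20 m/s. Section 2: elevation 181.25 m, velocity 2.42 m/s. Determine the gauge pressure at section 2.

P₂ ≈ 222 kPa

Pressure head at 1: ψ₁ = P₁/(ρg) = 277×1000 / (1000 × 9.81) = 28.24 m.
Velocity heads: v₁²/2g = 3.20²/19.62 = 0.522 m; v₂²/2g = 2.42²/19.62 = 0.298 m.
Total head H = z₁ + ψ₁ + v₁²/2g = 175.45 + 28.24 + 0.522 = 204.21 m.
ψ₂ = H − z₂ − v₂²/2g = 204.21 − 181.25 − 0.298 = 22.66 m.
P₂ = ρgψ₂ = 1000 × 9.81 × 22.66 ≈ 222 kPa.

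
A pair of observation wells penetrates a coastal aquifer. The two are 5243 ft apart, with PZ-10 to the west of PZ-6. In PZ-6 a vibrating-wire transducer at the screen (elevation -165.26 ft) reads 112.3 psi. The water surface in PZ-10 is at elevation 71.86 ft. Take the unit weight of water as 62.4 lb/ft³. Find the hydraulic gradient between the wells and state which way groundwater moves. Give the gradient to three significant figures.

i ≈ 0.00420; groundwater flows toward the west

Pressure head at PZ-6: ψ = 144·P/γ = 144 × 112.3 / 62.4 = 259.15 ft.
Total head at PZ-6: h = z + ψ = -165.26 + 259.15 = 93.89 ft.
Total head at PZ-10: h = 71.86 ft (water level in the piezometer is the total head).
Head difference: h(PZ-6) − h(PZ-10) = 93.89 − 71.86 = 22.03 ft.
Hydraulic gradient: i = |Δh| / L = 22.03 / 5243 = 0.00420.
Flow is from higher to lower head: from PZ-6 toward PZ-10, i.e. toward the west.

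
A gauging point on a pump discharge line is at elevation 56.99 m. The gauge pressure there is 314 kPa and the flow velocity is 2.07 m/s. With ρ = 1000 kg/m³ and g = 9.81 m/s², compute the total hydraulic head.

Pressure head ψ = P/(ρg) = 314×1000 / (1000 × 9.81) = 32.01 m.
Velocity head = v²/(2g) = 2.07² / (2 × 9.81) = 0.218 m.
h = z + ψ + v²/(2g) = 56.99 + 32.01 + 0.218 = 89.22 m.

h ≈ 89.22 m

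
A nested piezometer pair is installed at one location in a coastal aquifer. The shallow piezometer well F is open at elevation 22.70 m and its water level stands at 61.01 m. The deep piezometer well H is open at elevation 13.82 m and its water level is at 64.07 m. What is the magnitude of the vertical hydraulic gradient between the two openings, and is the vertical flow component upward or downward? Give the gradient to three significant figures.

Total head at well F: h = 61.01 m (water level in the standpipe).
Total head at well H: h = 64.07 m.
Δh = h(well F) − h(well H) = 61.01 − 64.07 = -3.06 m.
Vertical separation Δz = 22.70 − 13.82 = 8.88 m.
|i_v| = |Δh| / Δz = 3.06 / 8.88 = 0.345.
Head is higher in the deep piezometer, so vertical flow is upward (discharge condition).

|i_v| ≈ 0.345; vertical flow is upward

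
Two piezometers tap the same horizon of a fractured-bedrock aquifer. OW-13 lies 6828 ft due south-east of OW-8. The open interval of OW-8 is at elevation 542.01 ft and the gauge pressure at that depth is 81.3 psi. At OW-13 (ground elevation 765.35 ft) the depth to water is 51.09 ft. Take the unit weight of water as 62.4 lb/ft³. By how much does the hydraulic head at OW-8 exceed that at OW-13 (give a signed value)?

Δh ≈ 15.37 ft

Pressure head at OW-8: ψ = 144·P/γ = 144 × 81.3 / 62.4 = 187.62 ft.
Total head at OW-8: h = z + ψ = 542.01 + 187.62 = 729.63 ft.
Total head at OW-13: h = 765.35 − 51.09 = 714.26 ft.
Head difference: h(OW-8) − h(OW-13) = 729.63 − 714.26 = 15.37 ft.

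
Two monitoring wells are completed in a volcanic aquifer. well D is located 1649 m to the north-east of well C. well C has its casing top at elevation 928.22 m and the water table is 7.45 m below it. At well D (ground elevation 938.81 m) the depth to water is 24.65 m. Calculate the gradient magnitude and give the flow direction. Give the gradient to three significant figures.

Total head at well C: h = 928.22 − 7.45 = 920.77 m.
Total head at well D: h = 938.81 − 24.65 = 914.16 m.
Head difference: h(well C) − h(well D) = 920.77 − 914.16 = 6.61 m.
Hydraulic gradient: i = |Δh| / L = 6.61 / 1649 = 0.00401.
Flow is from higher to lower head: from well C toward well D, i.e. toward the north-east.

i ≈ 0.00401; groundwater flows toward the north-east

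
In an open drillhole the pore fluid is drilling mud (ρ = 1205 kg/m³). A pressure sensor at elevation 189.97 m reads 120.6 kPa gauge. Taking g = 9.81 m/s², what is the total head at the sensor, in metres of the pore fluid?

h ≈ 200.17 m

ψ = P/(ρg) = 120.6×1000 / (1205 × 9.81) = 10.20 m.
h = z + ψ = 189.97 + 10.20 = 200.17 m.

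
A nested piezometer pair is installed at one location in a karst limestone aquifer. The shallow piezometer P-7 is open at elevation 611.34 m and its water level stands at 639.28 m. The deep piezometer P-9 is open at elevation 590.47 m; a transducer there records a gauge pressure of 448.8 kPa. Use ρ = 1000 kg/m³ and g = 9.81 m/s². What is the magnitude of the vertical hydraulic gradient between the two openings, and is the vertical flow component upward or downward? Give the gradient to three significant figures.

Total head at P-7: h = 639.28 m (water level in the standpipe).
Pressure head at P-9: ψ = P/(ρg) = 448.8×1000 / (1000 × 9.81) = 45.75 m.
Total head at P-9: h = z + ψ = 590.47 + 45.75 = 636.22 m.
Δh = h(P-7) − h(P-9) = 639.28 − 636.22 = 3.06 m.
Vertical separation Δz = 611.34 − 590.47 = 20.87 m.
|i_v| = |Δh| / Δz = 3.06 / 20.87 = 0.147.
Head is higher in the shallow piezometer, so vertical flow is downward (recharge condition).

|i_v| ≈ 0.147; vertical flow is downward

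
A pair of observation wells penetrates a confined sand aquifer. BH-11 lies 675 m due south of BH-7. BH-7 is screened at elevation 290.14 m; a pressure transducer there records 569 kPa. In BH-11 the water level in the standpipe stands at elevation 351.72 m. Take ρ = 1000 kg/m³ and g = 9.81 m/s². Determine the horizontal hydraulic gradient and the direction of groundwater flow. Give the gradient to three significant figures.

Pressure head at BH-7: ψ = P/(ρg) = 569×1000 / (1000 × 9.81) = 58.00 m.
Total head at BH-7: h = z + ψ = 290.14 + 58.00 = 348.14 m.
Total head at BH-11: h = 351.72 m (water level in the piezometer is the total head).
Head difference: h(BH-7) − h(BH-11) = 348.14 − 351.72 = -3.58 m.
Hydraulic gradient: i = |Δh| / L = 3.58 / 675 = 0.00530.
Flow is from higher to lower head: from BH-11 toward BH-7, i.e. toward the north.

i ≈ 0.00530; groundwater flows toward the north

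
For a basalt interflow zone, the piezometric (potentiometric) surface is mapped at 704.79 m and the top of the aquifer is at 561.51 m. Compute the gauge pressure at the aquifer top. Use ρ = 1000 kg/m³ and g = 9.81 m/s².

Pressure head at the aquifer top: ψ = h − z = 704.79 − 561.51 = 143.28 m.
P = ρgψ = 1000 × 9.81 × 143.28 = 1405577 Pa ≈ 1410 kPa.

P ≈ 1410 kPa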